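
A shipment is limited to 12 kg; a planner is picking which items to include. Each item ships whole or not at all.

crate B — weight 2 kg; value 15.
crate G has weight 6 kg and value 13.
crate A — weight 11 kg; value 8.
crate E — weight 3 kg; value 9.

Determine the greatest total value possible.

This is an integer program with binary decision variables.
Allowing fractional choices, the relaxed optimum would be about 37.7, but items are indivisible.
crate B + crate G: weight 2 + 6 = 8 ≤ 12, value 15 + 13 = 28.
crate B + crate G + crate E: weight 2 + 6 + 3 = 11 ≤ 12, value 15 + 13 + 9 = 37.
crate B + crate E: weight 2 + 3 = 5 ≤ 12, value 15 + 9 = 24.
Best is crate B, crate G, and crate E with total value 37.

37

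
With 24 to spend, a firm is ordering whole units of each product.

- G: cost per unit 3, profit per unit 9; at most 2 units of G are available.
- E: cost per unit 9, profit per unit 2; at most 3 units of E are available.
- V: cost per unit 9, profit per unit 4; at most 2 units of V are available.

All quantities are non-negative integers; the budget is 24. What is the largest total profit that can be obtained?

26

G has the best ratio (9/3); taking only G gives at most 2×9 = 18 (stopped by the supply cap of 2).
Mixing does better — 2×G and 2×V: cost 24 ≤ 24, profit 2·9 + 2·4 = 26.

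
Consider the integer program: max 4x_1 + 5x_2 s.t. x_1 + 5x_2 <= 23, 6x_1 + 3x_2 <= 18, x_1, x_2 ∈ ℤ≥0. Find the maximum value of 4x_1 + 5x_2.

24

The continuous relaxation peaks at (0.778, 4.44) with value 25.33; rounding to a feasible lattice point costs some objective.
(x_1,x_2)=(1,4): 1·1+5·4=21≤23, 6·1+3·4=18≤18, objective 24.
(x_1,x_2)=(0,4): 1·0+5·4=20≤23, 6·0+3·4=12≤18, objective 20.
(x_1,x_2)=(1,3): 1·1+5·3=16≤23, 6·1+3·3=15≤18, objective 19.
(x_1,x_2)=(0,3): 1·0+5·3=15≤23, 6·0+3·3=9≤18, objective 15.
The best lattice point is (1,4), giving 24.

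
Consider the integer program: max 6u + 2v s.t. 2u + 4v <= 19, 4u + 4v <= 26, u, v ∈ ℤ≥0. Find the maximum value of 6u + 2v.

36

Relaxing integrality, the LP optimum is 39.00 at (u,v) = (6.5, 0), which is not an integer point.
(u,v)=(6,0): 2·6+4·0=12≤19, 4·6+4·0=24≤26, objective 36.
(u,v)=(5,1): 2·5+4·1=14≤19, 4·5+4·1=24≤26, objective 32.
(u,v)=(5,0): 2·5+4·0=10≤19, 4·5+4·0=20≤26, objective 30.
The best lattice point is (6,0), giving 36.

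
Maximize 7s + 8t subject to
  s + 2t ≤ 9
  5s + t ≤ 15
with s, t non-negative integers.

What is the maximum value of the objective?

39

The continuous relaxation peaks at (2.33, 3.33) with value 43.00; rounding to a feasible lattice point costs some objective.
(s,t)=(1,4): 1·1+2·4=9≤9, 5·1+1·4=9≤15, objective 39.
(s,t)=(2,3): 1·2+2·3=8≤9, 5·2+1·3=13≤15, objective 38.
(s,t)=(0,4): 1·0+2·4=8≤9, 5·0+1·4=4≤15, objective 32.
No feasible integer point exceeds 39.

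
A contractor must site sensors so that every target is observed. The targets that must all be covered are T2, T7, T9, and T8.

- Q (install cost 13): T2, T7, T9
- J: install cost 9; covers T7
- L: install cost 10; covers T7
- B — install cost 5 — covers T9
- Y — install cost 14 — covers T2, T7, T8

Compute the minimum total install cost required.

19

The greedy cost-per-new-target heuristic would pick Q and Y for 27, but a cheaper cover exists.
Choose B and Y: together they cover T2, T7, T9, T8 — every target.
Total install cost: 5 + 14 = 19.
No cover costs less than 19.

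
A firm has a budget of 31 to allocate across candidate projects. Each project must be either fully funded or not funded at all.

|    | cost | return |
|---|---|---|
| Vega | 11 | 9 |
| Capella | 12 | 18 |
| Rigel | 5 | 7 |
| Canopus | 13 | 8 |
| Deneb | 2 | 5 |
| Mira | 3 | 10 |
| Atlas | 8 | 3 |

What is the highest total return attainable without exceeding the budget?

44

Allowing fractional choices, the relaxed optimum would be about 47.4, but projects are indivisible.
Capella + Rigel + Deneb + Mira + Atlas: cost 12 + 5 + 2 + 3 + 8 = 30 ≤ 31, return 18 + 7 + 5 + 10 + 3 = 43.
Vega + Capella + Rigel + Mira: cost 11 + 12 + 5 + 3 = 31 ≤ 31, return 9 + 18 + 7 + 10 = 44.
Vega + Capella + Deneb + Mira: cost 11 + 12 + 2 + 3 = 28 ≤ 31, return 9 + 18 + 5 + 10 = 42.
Best is Vega, Capella, Rigel, and Mira with total return 44.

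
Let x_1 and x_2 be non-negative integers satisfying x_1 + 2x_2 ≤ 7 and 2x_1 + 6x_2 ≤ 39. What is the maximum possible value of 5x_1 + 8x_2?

35

(x_1,x_2)=(7,0): 1·7+2·0=7≤7, 2·7+6·0=14≤39, objective 35.
(x_1,x_2)=(6,0): 1·6+2·0=6≤7, 2·6+6·0=12≤39, objective 30.
Maximum is 35 at (x_1,x_2)=(7,0).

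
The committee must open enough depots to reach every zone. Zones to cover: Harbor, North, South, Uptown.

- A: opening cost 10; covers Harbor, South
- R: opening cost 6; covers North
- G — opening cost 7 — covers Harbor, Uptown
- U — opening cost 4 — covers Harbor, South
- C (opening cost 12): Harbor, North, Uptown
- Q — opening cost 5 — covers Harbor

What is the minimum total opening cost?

This is a weighted set-cover instance.
Choose U and C: together they cover Harbor, North, South, Uptown — every zone.
Total opening cost: 4 + 12 = 16.

16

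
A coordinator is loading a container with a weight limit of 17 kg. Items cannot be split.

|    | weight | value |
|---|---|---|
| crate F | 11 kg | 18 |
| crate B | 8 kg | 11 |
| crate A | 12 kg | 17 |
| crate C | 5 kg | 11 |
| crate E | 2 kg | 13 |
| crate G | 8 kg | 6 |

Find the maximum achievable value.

35

Allowing fractional choices, the relaxed optimum would be about 40.4, but items are indivisible.
crate B + crate C + crate E: weight 8 + 5 + 2 = 15 ≤ 17, value 11 + 11 + 13 = 35.
crate F + crate E: weight 11 + 2 = 13 ≤ 17, value 18 + 13 = 31.
Best is crate B, crate C, and crate E with total value 35.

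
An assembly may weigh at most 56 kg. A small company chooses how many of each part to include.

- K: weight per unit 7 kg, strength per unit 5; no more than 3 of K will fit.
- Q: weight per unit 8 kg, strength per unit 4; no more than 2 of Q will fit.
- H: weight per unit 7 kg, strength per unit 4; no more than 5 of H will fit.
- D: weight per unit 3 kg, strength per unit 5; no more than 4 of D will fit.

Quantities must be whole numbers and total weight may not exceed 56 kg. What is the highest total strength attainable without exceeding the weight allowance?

47

This is a bounded integer knapsack.
D has the best ratio (5/3); taking only D gives at most 4×5 = 20 (stopped by the supply cap of 4).
Mixing does better — 3×K, 3×H, and 4×D: weight 54 ≤ 56, strength 3·5 + 3·4 + 4·5 = 47.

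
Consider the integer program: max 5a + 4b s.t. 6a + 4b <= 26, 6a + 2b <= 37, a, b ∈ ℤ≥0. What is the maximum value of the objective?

25

(a,b)=(1,5): 6·1+4·5=26≤26, 6·1+2·5=16≤37, objective 25.
(a,b)=(0,6): 6·0+4·6=24≤26, 6·0+2·6=12≤37, objective 24.
(a,b)=(1,4): 6·1+4·4=22≤26, 6·1+2·4=14≤37, objective 21.
(a,b)=(0,5): 6·0+4·5=20≤26, 6·0+2·5=10≤37, objective 20.
The best lattice point is (1,5), giving 25.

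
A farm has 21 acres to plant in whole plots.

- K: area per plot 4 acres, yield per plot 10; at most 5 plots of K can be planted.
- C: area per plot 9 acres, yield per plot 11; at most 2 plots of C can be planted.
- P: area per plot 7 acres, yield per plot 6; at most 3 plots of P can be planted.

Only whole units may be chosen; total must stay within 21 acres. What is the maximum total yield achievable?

5×K: area 20 ≤ 21, yield 5·10 = 50.
3×K and 1×C: area 21 ≤ 21, yield 3·10 + 1·11 = 41.
Best is 50.

50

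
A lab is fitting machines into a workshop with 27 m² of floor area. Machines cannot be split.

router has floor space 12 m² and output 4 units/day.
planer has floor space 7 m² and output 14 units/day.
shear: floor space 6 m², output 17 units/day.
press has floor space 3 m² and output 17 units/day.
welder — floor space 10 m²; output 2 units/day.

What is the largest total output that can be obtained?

Allowing fractional choices, the relaxed optimum would be about 51.7, but machines are indivisible.
planer + shear + press + welder: floor space 7 + 6 + 3 + 10 = 26 ≤ 27, output 14 + 17 + 17 + 2 = 50.
planer + shear + press: floor space 7 + 6 + 3 = 16 ≤ 27, output 14 + 17 + 17 = 48.
Best is planer, shear, press, and welder with total output 50.

50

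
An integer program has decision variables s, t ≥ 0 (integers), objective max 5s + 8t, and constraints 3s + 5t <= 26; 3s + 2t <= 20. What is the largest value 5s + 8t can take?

42

(s,t)=(2,4): 3·2+5·4=26≤26, 3·2+2·4=14≤20, objective 42.
(s,t)=(5,2): 3·5+5·2=25≤26, 3·5+2·2=19≤20, objective 41.
(s,t)=(3,3): 3·3+5·3=24≤26, 3·3+2·3=15≤20, objective 39.
(s,t)=(6,1): 3·6+5·1=23≤26, 3·6+2·1=20≤20, objective 38.
The best lattice point is (2,4), giving 42.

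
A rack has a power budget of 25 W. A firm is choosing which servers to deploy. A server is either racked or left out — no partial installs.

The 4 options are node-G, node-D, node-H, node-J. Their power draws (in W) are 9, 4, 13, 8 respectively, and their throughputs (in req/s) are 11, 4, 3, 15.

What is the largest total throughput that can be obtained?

30

This is a 0-1 knapsack instance.
Take node-G, node-D, and node-J: power draw 9 + 4 + 8 = 21 ≤ 25, throughput 11 + 4 + 15 = 30.
No other feasible combination does better.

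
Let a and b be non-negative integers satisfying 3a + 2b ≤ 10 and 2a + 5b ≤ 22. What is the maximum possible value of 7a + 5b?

24

(a,b)=(2,2) is feasible, giving 24.
(a,b)=(1,3) is feasible, giving 22.
The best lattice point is (2,2), giving 24.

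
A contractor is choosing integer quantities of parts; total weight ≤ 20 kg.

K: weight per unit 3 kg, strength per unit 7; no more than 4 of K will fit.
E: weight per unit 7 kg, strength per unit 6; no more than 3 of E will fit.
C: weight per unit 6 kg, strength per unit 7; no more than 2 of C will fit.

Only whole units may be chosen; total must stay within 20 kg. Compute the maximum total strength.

4×K and 1×C: weight 18 ≤ 20, strength 4·7 + 1·7 = 35.
4×K and 1×E: weight 19 ≤ 20, strength 4·7 + 1·6 = 34.
Best is 35.

35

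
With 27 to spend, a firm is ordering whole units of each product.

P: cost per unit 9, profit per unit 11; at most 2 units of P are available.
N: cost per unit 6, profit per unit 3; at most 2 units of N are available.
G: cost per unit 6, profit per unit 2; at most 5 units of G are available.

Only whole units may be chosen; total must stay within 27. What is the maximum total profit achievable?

This is a bounded integer knapsack.
P has the best ratio (11/9); taking only P gives at most 2×11 = 22 (stopped by the supply cap of 2).
Mixing does better — 2×P and 1×N: cost 24 ≤ 27, profit 2·11 + 1·3 = 25.

25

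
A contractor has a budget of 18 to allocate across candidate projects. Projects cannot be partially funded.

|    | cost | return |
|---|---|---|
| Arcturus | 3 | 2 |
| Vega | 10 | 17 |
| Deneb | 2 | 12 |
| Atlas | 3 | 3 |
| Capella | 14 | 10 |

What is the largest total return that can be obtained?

Take Arcturus, Vega, Deneb, and Atlas: cost 3 + 10 + 2 + 3 = 18 ≤ 18, return 2 + 17 + 12 + 3 = 34.
No other feasible combination does better.

34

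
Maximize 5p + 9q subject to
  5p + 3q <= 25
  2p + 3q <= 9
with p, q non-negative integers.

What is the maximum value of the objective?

27

(p,q)=(0,3): 5·0+3·3=9≤25, 2·0+3·3=9≤9, objective 27.
(p,q)=(1,2): 5·1+3·2=11≤25, 2·1+3·2=8≤9, objective 23.
(p,q)=(0,2): 5·0+3·2=6≤25, 2·0+3·2=6≤9, objective 18.
Maximum is 27 at (p,q)=(0,3).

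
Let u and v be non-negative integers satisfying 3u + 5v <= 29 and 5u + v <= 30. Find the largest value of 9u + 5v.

Relaxing integrality, the LP optimum is 62.00 at (u,v) = (5.5, 2.5), which is not an integer point.
(u,v)=(5,2): 3·5+5·2=25≤29, 5·5+1·2=27≤30, objective 55.
(u,v)=(4,3): 3·4+5·3=27≤29, 5·4+1·3=23≤30, objective 51.
The best lattice point is (5,2), giving 55.

55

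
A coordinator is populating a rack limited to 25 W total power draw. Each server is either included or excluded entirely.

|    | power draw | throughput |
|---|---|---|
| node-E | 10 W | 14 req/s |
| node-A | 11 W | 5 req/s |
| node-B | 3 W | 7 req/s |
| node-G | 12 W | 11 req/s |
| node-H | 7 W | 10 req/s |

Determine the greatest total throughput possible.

32

node-E + node-B + node-G: power draw 10 + 3 + 12 = 25 ≤ 25, throughput 14 + 7 + 11 = 32.
node-E + node-B + node-H: power draw 10 + 3 + 7 = 20 ≤ 25, throughput 14 + 7 + 10 = 31.
node-B + node-G + node-H: power draw 3 + 12 + 7 = 22 ≤ 25, throughput 7 + 11 + 10 = 28.
Best is node-E, node-B, and node-G with total throughput 32.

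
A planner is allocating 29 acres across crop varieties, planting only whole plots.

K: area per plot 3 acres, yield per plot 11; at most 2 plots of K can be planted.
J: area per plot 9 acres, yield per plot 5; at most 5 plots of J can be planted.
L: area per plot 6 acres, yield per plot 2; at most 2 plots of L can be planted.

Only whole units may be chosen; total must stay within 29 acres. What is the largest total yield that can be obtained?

2×K and 2×J: area 24 ≤ 29, yield 2·11 + 2·5 = 32.
2×K, 1×J, and 2×L: area 27 ≤ 29, yield 2·11 + 1·5 + 2·2 = 31.
Best is 32.

32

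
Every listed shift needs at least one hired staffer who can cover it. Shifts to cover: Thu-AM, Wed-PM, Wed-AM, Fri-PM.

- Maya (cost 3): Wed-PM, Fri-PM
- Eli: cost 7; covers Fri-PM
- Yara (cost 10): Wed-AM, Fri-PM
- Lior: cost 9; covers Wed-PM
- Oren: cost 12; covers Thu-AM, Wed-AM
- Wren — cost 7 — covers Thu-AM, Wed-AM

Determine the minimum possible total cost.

10

This is an integer covering problem.
Choose Maya and Wren: together they cover Thu-AM, Wed-PM, Wed-AM, Fri-PM — every shift.
Total cost: 3 + 7 = 10.
No cover costs less than 10.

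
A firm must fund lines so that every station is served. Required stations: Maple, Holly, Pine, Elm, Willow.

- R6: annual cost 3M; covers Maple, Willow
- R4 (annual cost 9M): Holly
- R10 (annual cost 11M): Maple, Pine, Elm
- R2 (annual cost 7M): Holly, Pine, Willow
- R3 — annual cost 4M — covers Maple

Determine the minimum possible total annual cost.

18

The greedy cost-per-new-station heuristic would pick R6, R2, and R10 for 21, but a cheaper cover exists.
Choose R10 and R2: together they cover Maple, Holly, Pine, Elm, Willow — every station.
Total annual cost: 11 + 7 = 18.
No cover costs less than 18.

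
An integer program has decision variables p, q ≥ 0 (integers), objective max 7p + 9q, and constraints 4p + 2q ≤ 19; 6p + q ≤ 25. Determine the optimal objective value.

81

(p,q)=(0,9): 4·0+2·9=18≤19, 6·0+1·9=9≤25, objective 81.
(p,q)=(0,8): 4·0+2·8=16≤19, 6·0+1·8=8≤25, objective 72.
Maximum is 81 at (p,q)=(0,9).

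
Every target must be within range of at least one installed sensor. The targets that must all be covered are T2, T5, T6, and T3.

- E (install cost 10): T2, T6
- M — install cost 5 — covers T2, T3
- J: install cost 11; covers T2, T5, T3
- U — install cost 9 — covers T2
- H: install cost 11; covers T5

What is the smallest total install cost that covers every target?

The greedy cost-per-new-target heuristic would pick M, E, and J for 26, but a cheaper cover exists.
Choose E and J: together they cover T2, T5, T6, T3 — every target.
Total install cost: 10 + 11 = 21.
No cover costs less than 21.

21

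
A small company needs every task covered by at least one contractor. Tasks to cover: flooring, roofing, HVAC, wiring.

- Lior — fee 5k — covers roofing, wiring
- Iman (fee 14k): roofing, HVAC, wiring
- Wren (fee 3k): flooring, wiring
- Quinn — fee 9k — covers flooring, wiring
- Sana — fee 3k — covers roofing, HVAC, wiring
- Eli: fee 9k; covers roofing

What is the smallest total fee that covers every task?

Choose Wren and Sana: together they cover flooring, roofing, HVAC, wiring — every task.
Total fee: 3 + 3 = 6.
No cover costs less than 6.

6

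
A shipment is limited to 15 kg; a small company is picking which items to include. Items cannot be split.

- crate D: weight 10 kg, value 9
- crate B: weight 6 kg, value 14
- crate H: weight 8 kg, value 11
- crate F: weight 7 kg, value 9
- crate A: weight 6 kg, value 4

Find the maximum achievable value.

This is a 0-1 knapsack instance.
Allowing fractional choices, the relaxed optimum would be about 26.3, but items are indivisible.
crate B + crate F: weight 6 + 7 = 13 ≤ 15, value 14 + 9 = 23.
crate B + crate H: weight 6 + 8 = 14 ≤ 15, value 14 + 11 = 25.
crate H + crate F: weight 8 + 7 = 15 ≤ 15, value 11 + 9 = 20.
Best is crate B and crate H with total value 25.

25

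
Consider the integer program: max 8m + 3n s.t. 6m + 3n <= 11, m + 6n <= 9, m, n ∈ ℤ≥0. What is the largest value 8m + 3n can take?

The continuous relaxation peaks at (1.83, 0) with value 14.67; rounding to a feasible lattice point costs some objective.
(m,n)=(1,1): 6·1+3·1=9≤11, 1·1+6·1=7≤9, objective 11.
(m,n)=(1,0): 6·1+3·0=6≤11, 1·1+6·0=1≤9, objective 8.
(m,n)=(0,1): 6·0+3·1=3≤11, 1·0+6·1=6≤9, objective 3.
The best lattice point is (1,1), giving 11.

11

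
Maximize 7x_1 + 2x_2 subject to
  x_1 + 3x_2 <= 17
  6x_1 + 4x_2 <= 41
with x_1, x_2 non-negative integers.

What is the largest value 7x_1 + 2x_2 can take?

44

(x_1,x_2)=(6,1): 1·6+3·1=9≤17, 6·6+4·1=40≤41, objective 44.
(x_1,x_2)=(6,0): 1·6+3·0=6≤17, 6·6+4·0=36≤41, objective 42.
(x_1,x_2)=(5,2): 1·5+3·2=11≤17, 6·5+4·2=38≤41, objective 39.
Maximum is 44 at (x_1,x_2)=(6,1).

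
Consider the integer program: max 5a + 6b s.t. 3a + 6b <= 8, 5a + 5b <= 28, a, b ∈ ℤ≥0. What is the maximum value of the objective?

Relaxing integrality, the LP optimum is 13.33 at (a,b) = (2.67, 0), which is not an integer point.
(a,b)=(2,0): 3·2+6·0=6≤8, 5·2+5·0=10≤28, objective 10.
(a,b)=(1,0): 3·1+6·0=3≤8, 5·1+5·0=5≤28, objective 5.
The best lattice point is (2,0), giving 10.

10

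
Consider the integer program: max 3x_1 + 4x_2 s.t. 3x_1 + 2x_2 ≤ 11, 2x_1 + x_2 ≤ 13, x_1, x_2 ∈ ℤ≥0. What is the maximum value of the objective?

The continuous relaxation peaks at (0, 5.5) with value 22.00; rounding to a feasible lattice point costs some objective.
(x_1,x_2)=(0,5): 3·0+2·5=10≤11, 2·0+1·5=5≤13, objective 20.
(x_1,x_2)=(1,4): 3·1+2·4=11≤11, 2·1+1·4=6≤13, objective 19.
Maximum is 20 at (x_1,x_2)=(0,5).

20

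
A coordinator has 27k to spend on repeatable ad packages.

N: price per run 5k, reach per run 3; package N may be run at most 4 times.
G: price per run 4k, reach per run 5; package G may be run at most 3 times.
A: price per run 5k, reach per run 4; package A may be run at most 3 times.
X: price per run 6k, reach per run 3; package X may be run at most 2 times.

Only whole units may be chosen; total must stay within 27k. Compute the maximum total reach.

27

G has the best ratio (5/4); taking only G gives at most 3×5 = 15 (stopped by the supply cap of 3).
Mixing does better — 3×G and 3×A: price 27 ≤ 27, reach 3·5 + 3·4 = 27.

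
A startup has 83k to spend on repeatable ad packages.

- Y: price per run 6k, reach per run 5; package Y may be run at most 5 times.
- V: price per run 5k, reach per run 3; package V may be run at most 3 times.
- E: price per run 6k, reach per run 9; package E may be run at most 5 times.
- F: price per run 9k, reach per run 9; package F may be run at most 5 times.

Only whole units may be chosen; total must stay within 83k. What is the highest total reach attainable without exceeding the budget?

This is a bounded integer knapsack.
E has the best ratio (9/6); taking only E gives at most 5×9 = 45 (stopped by the supply cap of 5).
Mixing does better — 1×Y, 5×E, and 5×F: price 81 ≤ 83, reach 1·5 + 5·9 + 5·9 = 95.

95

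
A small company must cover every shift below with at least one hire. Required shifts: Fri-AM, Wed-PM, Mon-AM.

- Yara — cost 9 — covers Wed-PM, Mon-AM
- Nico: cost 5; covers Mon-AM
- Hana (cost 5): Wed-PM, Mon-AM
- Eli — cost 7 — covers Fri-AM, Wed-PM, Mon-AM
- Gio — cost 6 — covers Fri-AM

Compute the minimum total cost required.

7

Eli alone covers Fri-AM, Wed-PM, Mon-AM — every shift.
Total cost: 7.
No cover costs less than 7.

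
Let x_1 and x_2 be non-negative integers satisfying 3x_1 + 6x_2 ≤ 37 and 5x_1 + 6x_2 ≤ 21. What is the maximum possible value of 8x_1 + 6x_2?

32

The continuous relaxation peaks at (4.2, 0) with value 33.60; rounding to a feasible lattice point costs some objective.
(x_1,x_2)=(4,0): 3·4+6·0=12≤37, 5·4+6·0=20≤21, objective 32.
(x_1,x_2)=(3,1): 3·3+6·1=15≤37, 5·3+6·1=21≤21, objective 30.
(x_1,x_2)=(3,0): 3·3+6·0=9≤37, 5·3+6·0=15≤21, objective 24.
No feasible integer point exceeds 32.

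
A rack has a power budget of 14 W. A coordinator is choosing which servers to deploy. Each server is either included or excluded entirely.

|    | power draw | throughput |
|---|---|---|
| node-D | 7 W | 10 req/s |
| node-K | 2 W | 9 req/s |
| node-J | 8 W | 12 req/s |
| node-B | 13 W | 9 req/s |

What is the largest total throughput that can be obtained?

Treat it as a binary knapsack problem.
Allowing fractional choices, the relaxed optimum would be about 26.7, but servers are indivisible.
node-J: power draw 8 ≤ 14, throughput 12.
node-D + node-K: power draw 7 + 2 = 9 ≤ 14, throughput 10 + 9 = 19.
node-K + node-J: power draw 2 + 8 = 10 ≤ 14, throughput 9 + 12 = 21.
Best is node-K and node-J with total throughput 21.

21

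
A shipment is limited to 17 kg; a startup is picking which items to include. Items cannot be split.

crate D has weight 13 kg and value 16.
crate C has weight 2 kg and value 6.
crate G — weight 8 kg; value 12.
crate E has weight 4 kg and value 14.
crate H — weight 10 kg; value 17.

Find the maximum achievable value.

37

Allowing fractional choices, the relaxed optimum would be about 38.5, but items are indivisible.
crate E + crate H: weight 4 + 10 = 14 ≤ 17, value 14 + 17 = 31.
crate C + crate G + crate E: weight 2 + 8 + 4 = 14 ≤ 17, value 6 + 12 + 14 = 32.
crate C + crate E + crate H: weight 2 + 4 + 10 = 16 ≤ 17, value 6 + 14 + 17 = 37.
Best is crate C, crate E, and crate H with total value 37.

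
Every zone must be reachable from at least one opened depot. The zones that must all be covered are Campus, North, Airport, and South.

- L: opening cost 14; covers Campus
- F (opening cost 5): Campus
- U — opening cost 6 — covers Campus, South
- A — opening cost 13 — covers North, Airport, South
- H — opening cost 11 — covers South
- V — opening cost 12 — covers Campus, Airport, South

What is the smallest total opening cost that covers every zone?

The greedy cost-per-new-zone heuristic would pick U and A for 19, but a cheaper cover exists.
Choose F and A: together they cover Campus, North, Airport, South — every zone.
Total opening cost: 5 + 13 = 18.
No cover costs less than 18.

18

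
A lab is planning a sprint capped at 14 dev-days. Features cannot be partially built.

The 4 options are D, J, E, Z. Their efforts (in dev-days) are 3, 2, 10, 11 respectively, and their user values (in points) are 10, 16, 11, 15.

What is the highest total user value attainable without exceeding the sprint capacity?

Allowing fractional choices, the relaxed optimum would be about 38.3, but features are indivisible.
D + J: effort 3 + 2 = 5 ≤ 14, user value 10 + 16 = 26.
J + E: effort 2 + 10 = 12 ≤ 14, user value 16 + 11 = 27.
J + Z: effort 2 + 11 = 13 ≤ 14, user value 16 + 15 = 31.
Best is J and Z with total user value 31.

31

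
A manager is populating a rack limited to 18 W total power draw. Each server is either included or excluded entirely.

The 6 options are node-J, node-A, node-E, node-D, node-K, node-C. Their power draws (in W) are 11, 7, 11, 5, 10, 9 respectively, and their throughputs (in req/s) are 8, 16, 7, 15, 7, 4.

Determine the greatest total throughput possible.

Treat it as a binary knapsack problem.
node-J + node-A: power draw 11 + 7 = 18 ≤ 18, throughput 8 + 16 = 24.
node-A + node-D: power draw 7 + 5 = 12 ≤ 18, throughput 16 + 15 = 31.
Best is node-A and node-D with total throughput 31.

31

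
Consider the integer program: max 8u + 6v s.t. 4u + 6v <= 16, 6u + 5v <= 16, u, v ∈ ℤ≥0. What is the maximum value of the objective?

20

Relaxing integrality, the LP optimum is 21.33 at (u,v) = (2.67, 0), which is not an integer point.
(u,v)=(1,2): 4·1+6·2=16≤16, 6·1+5·2=16≤16, objective 20.
(u,v)=(2,0): 4·2+6·0=8≤16, 6·2+5·0=12≤16, objective 16.
(u,v)=(1,1): 4·1+6·1=10≤16, 6·1+5·1=11≤16, objective 14.
(u,v)=(0,2): 4·0+6·2=12≤16, 6·0+5·2=10≤16, objective 12.
No feasible integer point exceeds 20.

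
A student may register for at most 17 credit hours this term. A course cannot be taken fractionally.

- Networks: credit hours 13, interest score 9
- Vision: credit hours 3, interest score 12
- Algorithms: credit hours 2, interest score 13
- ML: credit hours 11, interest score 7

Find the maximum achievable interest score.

This is an integer program with binary decision variables.
Allowing fractional choices, the relaxed optimum would be about 33.3, but courses are indivisible.
Vision + Algorithms: credit hours 3 + 2 = 5 ≤ 17, interest score 12 + 13 = 25.
Vision + Algorithms + ML: credit hours 3 + 2 + 11 = 16 ≤ 17, interest score 12 + 13 + 7 = 32.
Networks + Algorithms: credit hours 13 + 2 = 15 ≤ 17, interest score 9 + 13 = 22.
Best is Vision, Algorithms, and ML with total interest score 32.

32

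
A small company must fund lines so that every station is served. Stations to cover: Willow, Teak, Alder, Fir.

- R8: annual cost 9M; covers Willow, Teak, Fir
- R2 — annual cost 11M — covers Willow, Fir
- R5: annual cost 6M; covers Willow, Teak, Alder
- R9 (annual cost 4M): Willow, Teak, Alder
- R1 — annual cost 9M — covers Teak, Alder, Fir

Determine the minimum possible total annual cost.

This is an integer covering problem.
Choose R8 and R9: together they cover Willow, Teak, Alder, Fir — every station.
Total annual cost: 9 + 4 = 13.

13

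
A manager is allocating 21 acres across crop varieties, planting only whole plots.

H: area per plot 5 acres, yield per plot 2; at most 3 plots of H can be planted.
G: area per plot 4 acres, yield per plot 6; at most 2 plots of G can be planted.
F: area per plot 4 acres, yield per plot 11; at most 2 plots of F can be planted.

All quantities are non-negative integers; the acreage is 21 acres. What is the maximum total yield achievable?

2×G and 2×F: area 16 ≤ 21, yield 2·6 + 2·11 = 34.
1×H, 2×G, and 2×F: area 21 ≤ 21, yield 1·2 + 2·6 + 2·11 = 36.
Best is 36.

36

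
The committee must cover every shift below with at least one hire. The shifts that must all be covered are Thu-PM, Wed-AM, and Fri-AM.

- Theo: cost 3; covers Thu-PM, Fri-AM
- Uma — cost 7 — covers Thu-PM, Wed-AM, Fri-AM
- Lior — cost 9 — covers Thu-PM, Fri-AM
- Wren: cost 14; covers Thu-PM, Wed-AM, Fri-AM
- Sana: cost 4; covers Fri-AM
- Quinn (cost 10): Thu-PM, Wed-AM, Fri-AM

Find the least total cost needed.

7

This is an integer covering problem.
The greedy cost-per-new-shift heuristic would pick Theo and Uma for 10, but a cheaper cover exists.
Uma alone covers Thu-PM, Wed-AM, Fri-AM — every shift.
Total cost: 7.
No cover costs less than 7.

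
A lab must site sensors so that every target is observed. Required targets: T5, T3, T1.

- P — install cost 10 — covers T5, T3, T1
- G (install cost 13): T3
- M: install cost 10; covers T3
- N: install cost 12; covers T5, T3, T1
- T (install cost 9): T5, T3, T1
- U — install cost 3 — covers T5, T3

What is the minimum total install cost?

9

The greedy cost-per-new-target heuristic would pick U and T for 12, but a cheaper cover exists.
T alone covers T5, T3, T1 — every target.
Total install cost: 9.
No cover costs less than 9.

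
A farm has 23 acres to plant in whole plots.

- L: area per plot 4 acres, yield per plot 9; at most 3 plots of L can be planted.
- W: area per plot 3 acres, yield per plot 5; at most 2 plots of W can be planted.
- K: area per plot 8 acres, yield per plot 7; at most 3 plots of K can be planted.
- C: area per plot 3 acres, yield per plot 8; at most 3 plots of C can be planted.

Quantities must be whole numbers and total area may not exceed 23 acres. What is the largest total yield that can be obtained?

This is a bounded integer knapsack.
3×L and 3×C: area 21 ≤ 23, yield 3·9 + 3·8 = 51.
2×L, 2×W, and 3×C: area 23 ≤ 23, yield 2·9 + 2·5 + 3·8 = 52.
Best is 52.

52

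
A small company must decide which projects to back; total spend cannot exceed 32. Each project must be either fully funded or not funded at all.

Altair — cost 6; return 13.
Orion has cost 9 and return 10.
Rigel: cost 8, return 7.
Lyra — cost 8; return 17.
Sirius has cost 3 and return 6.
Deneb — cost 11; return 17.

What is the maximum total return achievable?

53

Orion + Lyra + Sirius + Deneb: cost 9 + 8 + 3 + 11 = 31 ≤ 32, return 10 + 17 + 6 + 17 = 50.
Altair + Lyra + Sirius + Deneb: cost 6 + 8 + 3 + 11 = 28 ≤ 32, return 13 + 17 + 6 + 17 = 53.
Best is Altair, Lyra, Sirius, and Deneb with total return 53.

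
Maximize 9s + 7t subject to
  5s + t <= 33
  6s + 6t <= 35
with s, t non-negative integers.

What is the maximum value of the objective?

45

(s,t)=(5,0) is feasible, giving 45.
(s,t)=(4,1) is feasible, giving 43.
(s,t)=(4,0) is feasible, giving 36.
Maximum is 45 at (s,t)=(5,0).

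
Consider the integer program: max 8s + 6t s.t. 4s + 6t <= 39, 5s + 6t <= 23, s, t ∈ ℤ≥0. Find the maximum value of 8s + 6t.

(s,t)=(4,0) is feasible, giving 32.
(s,t)=(3,1) is feasible, giving 30.
(s,t)=(3,0) is feasible, giving 24.
No feasible integer point exceeds 32.

32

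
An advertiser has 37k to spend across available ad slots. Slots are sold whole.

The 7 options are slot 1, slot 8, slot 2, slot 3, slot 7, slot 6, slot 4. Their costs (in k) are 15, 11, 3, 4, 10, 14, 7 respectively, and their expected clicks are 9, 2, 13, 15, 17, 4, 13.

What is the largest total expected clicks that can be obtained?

Take slot 8, slot 2, slot 3, slot 7, and slot 4: cost 11 + 3 + 4 + 10 + 7 = 35 ≤ 37, expected clicks 2 + 13 + 15 + 17 + 13 = 60.
No other feasible combination does better.

60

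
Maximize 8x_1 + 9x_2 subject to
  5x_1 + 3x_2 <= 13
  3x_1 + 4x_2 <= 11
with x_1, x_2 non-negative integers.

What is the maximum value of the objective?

The continuous relaxation peaks at (1.73, 1.45) with value 26.91; rounding to a feasible lattice point costs some objective.
(x_1,x_2)=(1,2): 5·1+3·2=11≤13, 3·1+4·2=11≤11, objective 26.
(x_1,x_2)=(2,1): 5·2+3·1=13≤13, 3·2+4·1=10≤11, objective 25.
(x_1,x_2)=(0,2): 5·0+3·2=6≤13, 3·0+4·2=8≤11, objective 18.
The best lattice point is (1,2), giving 26.

26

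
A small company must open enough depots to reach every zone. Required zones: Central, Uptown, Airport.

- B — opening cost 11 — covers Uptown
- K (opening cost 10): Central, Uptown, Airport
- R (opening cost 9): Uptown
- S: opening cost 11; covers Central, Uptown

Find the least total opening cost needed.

10

K alone covers Central, Uptown, Airport — every zone.
Total opening cost: 10.
No cover costs less than 10.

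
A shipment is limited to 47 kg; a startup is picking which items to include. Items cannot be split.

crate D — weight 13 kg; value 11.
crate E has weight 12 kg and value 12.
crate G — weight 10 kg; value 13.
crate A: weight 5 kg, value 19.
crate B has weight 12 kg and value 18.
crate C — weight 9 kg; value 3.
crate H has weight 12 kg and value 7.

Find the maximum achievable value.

62

Allowing fractional choices, the relaxed optimum would be about 68.8, but items are indivisible.
crate D + crate E + crate A + crate B: weight 13 + 12 + 5 + 12 = 42 ≤ 47, value 11 + 12 + 19 + 18 = 60.
crate D + crate G + crate A + crate B: weight 13 + 10 + 5 + 12 = 40 ≤ 47, value 11 + 13 + 19 + 18 = 61.
crate E + crate G + crate A + crate B: weight 12 + 10 + 5 + 12 = 39 ≤ 47, value 12 + 13 + 19 + 18 = 62.
Best is crate E, crate G, crate A, and crate B with total value 62.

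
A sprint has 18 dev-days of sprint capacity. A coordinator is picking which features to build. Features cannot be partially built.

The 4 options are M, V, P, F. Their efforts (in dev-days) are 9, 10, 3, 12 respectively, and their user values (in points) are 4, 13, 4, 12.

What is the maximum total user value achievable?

17

V: effort 10 ≤ 18, user value 13.
V + P: effort 10 + 3 = 13 ≤ 18, user value 13 + 4 = 17.
P + F: effort 3 + 12 = 15 ≤ 18, user value 4 + 12 = 16.
Best is V and P with total user value 17.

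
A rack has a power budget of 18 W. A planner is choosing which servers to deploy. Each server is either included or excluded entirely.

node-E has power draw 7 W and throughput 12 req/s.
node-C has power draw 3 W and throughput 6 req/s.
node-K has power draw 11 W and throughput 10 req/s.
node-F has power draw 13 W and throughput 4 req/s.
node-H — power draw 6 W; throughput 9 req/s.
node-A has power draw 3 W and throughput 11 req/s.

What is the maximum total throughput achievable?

32

Take node-E, node-H, and node-A: power draw 7 + 6 + 3 = 16 ≤ 18, throughput 12 + 9 + 11 = 32.
No other feasible combination does better.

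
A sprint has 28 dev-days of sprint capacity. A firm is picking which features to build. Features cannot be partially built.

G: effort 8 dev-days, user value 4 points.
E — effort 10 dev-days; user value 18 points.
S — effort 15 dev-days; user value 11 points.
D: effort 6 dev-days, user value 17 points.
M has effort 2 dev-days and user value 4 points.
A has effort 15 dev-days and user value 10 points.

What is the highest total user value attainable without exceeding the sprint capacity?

43

G + E + D + M: effort 8 + 10 + 6 + 2 = 26 ≤ 28, user value 4 + 18 + 17 + 4 = 43.
E + D + M: effort 10 + 6 + 2 = 18 ≤ 28, user value 18 + 17 + 4 = 39.
Best is G, E, D, and M with total user value 43.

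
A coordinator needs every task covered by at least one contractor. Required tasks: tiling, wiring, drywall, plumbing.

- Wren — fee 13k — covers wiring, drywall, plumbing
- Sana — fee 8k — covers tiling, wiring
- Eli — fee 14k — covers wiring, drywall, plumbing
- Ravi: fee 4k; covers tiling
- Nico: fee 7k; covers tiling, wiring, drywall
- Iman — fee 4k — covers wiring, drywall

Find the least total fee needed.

17

This is an integer covering problem.
The greedy cost-per-new-task heuristic would pick Iman, Ravi, and Wren for 21, but a cheaper cover exists.
Choose Wren and Ravi: together they cover tiling, wiring, drywall, plumbing — every task.
Total fee: 13 + 4 = 17.
No cover costs less than 17.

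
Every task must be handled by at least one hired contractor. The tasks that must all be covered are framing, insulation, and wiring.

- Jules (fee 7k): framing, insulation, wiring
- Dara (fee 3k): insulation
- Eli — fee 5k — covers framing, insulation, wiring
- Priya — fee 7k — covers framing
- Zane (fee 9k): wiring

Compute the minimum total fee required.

5

This is an integer covering problem.
Eli alone covers framing, insulation, wiring — every task.
Total fee: 5.
No cover costs less than 5.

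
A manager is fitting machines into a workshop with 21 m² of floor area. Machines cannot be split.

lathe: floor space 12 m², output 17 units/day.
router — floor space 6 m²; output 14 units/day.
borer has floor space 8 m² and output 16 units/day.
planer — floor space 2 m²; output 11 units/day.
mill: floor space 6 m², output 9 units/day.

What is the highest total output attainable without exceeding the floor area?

42

Take lathe, router, and planer: floor space 12 + 6 + 2 = 20 ≤ 21, output 17 + 14 + 11 = 42.
No other feasible combination does better.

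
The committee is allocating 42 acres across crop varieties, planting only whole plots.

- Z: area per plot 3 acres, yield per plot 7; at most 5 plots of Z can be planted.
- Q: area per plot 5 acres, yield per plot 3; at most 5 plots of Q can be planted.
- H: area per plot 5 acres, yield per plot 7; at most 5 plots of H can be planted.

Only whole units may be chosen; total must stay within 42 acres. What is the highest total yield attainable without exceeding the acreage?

This is a bounded integer knapsack.
Z has the best ratio (7/3); taking only Z gives at most 5×7 = 35 (stopped by the supply cap of 5).
Mixing does better — 5×Z and 5×H: area 40 ≤ 42, yield 5·7 + 5·7 = 70.

70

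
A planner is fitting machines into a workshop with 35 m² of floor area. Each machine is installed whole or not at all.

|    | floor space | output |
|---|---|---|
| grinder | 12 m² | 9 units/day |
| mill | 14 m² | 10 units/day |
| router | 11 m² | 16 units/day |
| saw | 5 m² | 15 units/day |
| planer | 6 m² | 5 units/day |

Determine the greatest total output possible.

45

This is a 0-1 knapsack instance.
Allowing fractional choices, the relaxed optimum would be about 45.7, but machines are indivisible.
mill + router + saw: floor space 14 + 11 + 5 = 30 ≤ 35, output 10 + 16 + 15 = 41.
grinder + router + saw + planer: floor space 12 + 11 + 5 + 6 = 34 ≤ 35, output 9 + 16 + 15 + 5 = 45.
grinder + router + saw: floor space 12 + 11 + 5 = 28 ≤ 35, output 9 + 16 + 15 = 40.
Best is grinder, router, saw, and planer with total output 45.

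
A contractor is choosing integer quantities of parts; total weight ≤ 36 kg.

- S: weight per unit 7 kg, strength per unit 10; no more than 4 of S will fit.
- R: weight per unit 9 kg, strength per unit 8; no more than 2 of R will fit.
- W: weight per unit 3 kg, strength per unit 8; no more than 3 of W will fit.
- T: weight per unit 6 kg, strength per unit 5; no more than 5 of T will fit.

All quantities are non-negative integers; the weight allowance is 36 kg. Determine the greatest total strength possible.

59

Take 3×S, 3×W, and 1×T: weight 36 ≤ 36, strength 3·10 + 3·8 + 1·5 = 59.
W has the best ratio (8/3) and is taken to its limit of 3; remaining capacity is filled optimally with the others.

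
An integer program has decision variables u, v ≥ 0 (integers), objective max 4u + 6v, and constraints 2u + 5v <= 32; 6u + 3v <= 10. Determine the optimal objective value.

Relaxing integrality, the LP optimum is 20.00 at (u,v) = (0, 3.33), which is not an integer point.
(u,v)=(0,3) is feasible, giving 18.
(u,v)=(0,2) is feasible, giving 12.
No feasible integer point exceeds 18.

18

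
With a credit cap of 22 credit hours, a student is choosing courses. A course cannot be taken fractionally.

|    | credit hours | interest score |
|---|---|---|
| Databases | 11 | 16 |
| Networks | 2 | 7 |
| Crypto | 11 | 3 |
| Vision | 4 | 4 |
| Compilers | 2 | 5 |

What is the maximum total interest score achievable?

32

Allowing fractional choices, the relaxed optimum would be about 32.8, but courses are indivisible.
Databases + Networks + Vision + Compilers: credit hours 11 + 2 + 4 + 2 = 19 ≤ 22, interest score 16 + 7 + 4 + 5 = 32.
Databases + Networks + Compilers: credit hours 11 + 2 + 2 = 15 ≤ 22, interest score 16 + 7 + 5 = 28.
Best is Databases, Networks, Vision, and Compilers with total interest score 32.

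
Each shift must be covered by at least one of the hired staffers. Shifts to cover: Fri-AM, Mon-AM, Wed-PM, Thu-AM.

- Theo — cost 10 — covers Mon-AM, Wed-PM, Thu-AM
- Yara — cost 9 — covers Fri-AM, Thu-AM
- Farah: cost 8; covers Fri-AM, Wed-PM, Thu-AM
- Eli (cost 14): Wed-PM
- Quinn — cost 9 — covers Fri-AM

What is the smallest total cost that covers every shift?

Choose Theo and Farah: together they cover Fri-AM, Mon-AM, Wed-PM, Thu-AM — every shift.
Total cost: 10 + 8 = 18.
No cover costs less than 18.

18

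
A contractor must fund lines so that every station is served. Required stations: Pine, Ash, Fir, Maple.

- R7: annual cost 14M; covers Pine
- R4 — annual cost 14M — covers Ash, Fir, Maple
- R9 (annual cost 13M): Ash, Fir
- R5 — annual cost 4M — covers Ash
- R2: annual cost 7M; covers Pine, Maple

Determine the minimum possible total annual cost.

The greedy cost-per-new-station heuristic would pick R2, R5, and R9 for 24, but a cheaper cover exists.
Choose R9 and R2: together they cover Pine, Ash, Fir, Maple — every station.
Total annual cost: 13 + 7 = 20.
No cover costs less than 20.

20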